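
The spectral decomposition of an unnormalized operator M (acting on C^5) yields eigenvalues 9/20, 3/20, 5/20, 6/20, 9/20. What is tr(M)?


tr(M) = sum of eigenvalues
= 9/20 + 3/20 + 5/20 + 6/20 + 9/20
= 32/20
= 1.6000

1.6000


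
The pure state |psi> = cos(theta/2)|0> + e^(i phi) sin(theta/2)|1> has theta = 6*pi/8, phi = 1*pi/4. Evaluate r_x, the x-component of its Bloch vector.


theta = 2.3562, phi = 0.7854
r_x = sin(theta)*cos(phi) = 0.7071 * 0.7071
r_x = 0.5000

0.5000


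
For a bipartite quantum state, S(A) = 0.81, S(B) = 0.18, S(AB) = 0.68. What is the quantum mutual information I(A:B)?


I(A:B) = S(A) + S(B) - S(AB)
= 0.81 + 0.18 - 0.68
= 0.3100

0.3100


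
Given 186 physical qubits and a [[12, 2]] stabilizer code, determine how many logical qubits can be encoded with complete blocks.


Each code block uses 12 physical qubits for 2 logical qubit(s).
Number of complete blocks = floor(186 / 12) = 15
Logical qubits = 15 * 2
= 30

30


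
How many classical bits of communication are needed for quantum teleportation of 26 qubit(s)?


Quantum teleportation requires 2 classical bits per qubit teleported.
26 qubit(s) -> 2 * 26 = 52 classical bits

52


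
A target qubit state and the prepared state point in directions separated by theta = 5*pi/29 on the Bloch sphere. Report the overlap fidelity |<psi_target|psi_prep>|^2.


For states separated by angle theta on Bloch sphere:
F = cos^2(theta/2)
theta = 5*pi/29 = 0.5417
theta/2 = 0.2708
cos(theta/2) = 0.9635
F = 0.9284

0.9284


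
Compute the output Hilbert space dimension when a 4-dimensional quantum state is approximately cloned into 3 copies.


Output space = H^(tensor 3) where dim(H) = 4
dim = 4^3
= 16 (after 2 factors)
= 64 (after 3 factors)
= 64

64


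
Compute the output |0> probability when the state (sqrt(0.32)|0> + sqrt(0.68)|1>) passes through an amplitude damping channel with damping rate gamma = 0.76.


For amplitude damping with parameter gamma on state sqrt(a)|0> + sqrt(b)|1>:
alpha^2 = 0.32, beta^2 = 0.68
P(|0>) = alpha^2 + gamma * beta^2
= 0.32 + 0.76 * 0.68
= 0.32 + 0.5168
= 0.8368

0.8368


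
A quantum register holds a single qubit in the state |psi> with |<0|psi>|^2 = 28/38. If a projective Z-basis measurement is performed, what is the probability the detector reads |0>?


|alpha|^2 = 28/38 = 0.7368
|beta|^2 = 1 - 28/38 = 10/38 = 0.2632
P(|0>) = |alpha|^2 = 0.7368

0.7368


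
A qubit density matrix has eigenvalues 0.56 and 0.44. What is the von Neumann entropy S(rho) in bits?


S = -p*log2(p) - (1-p)*log2(1-p)
p = 0.5600, 1-p = 0.4400
= -0.5600 * log2(0.5600) - 0.4400 * log2(0.4400)
= -(-0.4684) - (-0.5211)
= 0.9896

0.9896


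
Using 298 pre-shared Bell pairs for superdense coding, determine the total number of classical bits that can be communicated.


Superdense coding allows 2 classical bits per shared entangled pair.
298 pair(s) -> 2 * 298 = 596 classical bits

596


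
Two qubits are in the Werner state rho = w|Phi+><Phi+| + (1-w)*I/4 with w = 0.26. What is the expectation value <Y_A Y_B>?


|Phi+> = (|00> + |11>)/sqrt(2)
For the pure Bell state, <Y_A Y_B> = -1 (Bell-state Pauli correlator).
The maximally-mixed part I/4 has tr(I/4 * P tensor P) = 0 for any traceless Pauli P.
So <Y_A Y_B>_rho = w * (-1) + (1 - w) * 0
= 0.26 * (-1)
= -0.2600

-0.2600


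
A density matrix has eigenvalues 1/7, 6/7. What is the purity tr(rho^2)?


tr(rho^2) = sum of eigenvalues squared
= (1/7)^2 + (6/7)^2
= (1 + 36) / 49
= 37/49
= 0.7551

0.7551


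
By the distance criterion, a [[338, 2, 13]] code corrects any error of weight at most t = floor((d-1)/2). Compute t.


Code parameters: [[338, 2, 13]], distance d = 13.
Number of correctable errors = floor((d-1)/2)
= floor((13 - 1)/2)
= floor(12/2)
= 6

6


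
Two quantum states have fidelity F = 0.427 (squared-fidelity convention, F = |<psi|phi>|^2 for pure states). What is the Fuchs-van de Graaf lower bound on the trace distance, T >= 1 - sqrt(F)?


Fuchs-van de Graaf (squared-fidelity convention): 1 - sqrt(F) <= T <= sqrt(1 - F).
Lower bound: T >= 1 - sqrt(F)
sqrt(F) = sqrt(0.427) = 0.6535
T >= 1 - 0.6535
T >= 0.3465

0.3465


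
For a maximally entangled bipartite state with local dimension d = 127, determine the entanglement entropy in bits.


For a maximally entangled state in d x d:
S = log2(d) = log2(127)
= 6.9887

6.9887


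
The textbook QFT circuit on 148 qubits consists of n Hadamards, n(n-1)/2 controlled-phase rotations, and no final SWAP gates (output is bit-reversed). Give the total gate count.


Hadamard gates: 148
Controlled rotations: n*(n-1)/2 = 148*147/2 = 10878
SWAP gates: 0 (omitted)
Total = 148 + 10878
= 11026

11026


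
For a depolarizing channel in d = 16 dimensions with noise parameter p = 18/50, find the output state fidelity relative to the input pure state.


F = (1-p) + p/d
= (1 - 0.3600) + 0.3600/16
= 0.6400 + 0.0225
= 0.6625

0.6625


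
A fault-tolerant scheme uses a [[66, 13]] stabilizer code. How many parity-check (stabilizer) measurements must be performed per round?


For an [[n,k]] stabilizer code:
Number of stabilizer generators = n - k
= 66 - 13
= 53

53


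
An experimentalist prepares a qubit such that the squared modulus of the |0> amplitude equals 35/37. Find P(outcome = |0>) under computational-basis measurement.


|alpha|^2 = 35/37 = 0.9459
|beta|^2 = 1 - 35/37 = 2/37 = 0.0541
P(|0>) = |alpha|^2 = 0.9459

0.9459


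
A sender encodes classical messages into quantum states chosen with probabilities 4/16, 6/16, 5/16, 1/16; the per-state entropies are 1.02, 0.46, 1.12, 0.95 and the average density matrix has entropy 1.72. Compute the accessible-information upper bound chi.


chi = S(rho) - sum_i p_i * S(rho_i)
Weighted entropy = 4/16 * 1.02 + 6/16 * 0.46 + 5/16 * 1.12 + 1/16 * 0.95
= 0.8369
chi = 1.72 - 0.8369
= 0.8831

0.8831


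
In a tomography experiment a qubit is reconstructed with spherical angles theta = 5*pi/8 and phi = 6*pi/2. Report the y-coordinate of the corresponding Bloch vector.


theta = 1.9635, phi = 9.4248
r_y = sin(theta)*sin(phi) = 0.9239 * 0.0000
r_y = 0.0000

0.0000


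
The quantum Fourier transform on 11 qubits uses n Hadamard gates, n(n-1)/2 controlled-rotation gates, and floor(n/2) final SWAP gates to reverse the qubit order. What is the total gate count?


Hadamard gates: 11
Controlled rotations: n*(n-1)/2 = 11*10/2 = 55
SWAP gates: floor(n/2) = floor(11/2) = 5
Total = 11 + 55 + 5
= 71

71


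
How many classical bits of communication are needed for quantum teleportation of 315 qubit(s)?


Quantum teleportation requires 2 classical bits per qubit teleported.
315 qubit(s) -> 2 * 315 = 630 classical bits

630


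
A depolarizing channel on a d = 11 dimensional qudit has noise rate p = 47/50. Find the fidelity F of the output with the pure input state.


F = (1-p) + p/d
= (1 - 0.9400) + 0.9400/11
= 0.0600 + 0.0855
= 0.1455

0.1455


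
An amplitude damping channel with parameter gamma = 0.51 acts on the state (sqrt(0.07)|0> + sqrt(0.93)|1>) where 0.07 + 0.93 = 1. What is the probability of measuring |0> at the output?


For amplitude damping with parameter gamma on state sqrt(a)|0> + sqrt(b)|1>:
alpha^2 = 0.07, beta^2 = 0.93
P(|0>) = alpha^2 + gamma * beta^2
= 0.07 + 0.51 * 0.93
= 0.07 + 0.4743
= 0.5443

0.5443


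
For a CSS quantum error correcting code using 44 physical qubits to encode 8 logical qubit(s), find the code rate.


Code rate R = k/n
= 8/44
= 0.1818

0.1818


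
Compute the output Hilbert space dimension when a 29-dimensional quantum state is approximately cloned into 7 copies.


Output space = H^(tensor 7) where dim(H) = 29
dim = 29^7
= 841 (after 2 factors)
= 24389 (after 3 factors)
= 707281 (after 4 factors)
= 20511149 (after 5 factors)
= 594823321 (after 6 factors)
= 17249876309 (after 7 factors)
= 17249876309

17249876309


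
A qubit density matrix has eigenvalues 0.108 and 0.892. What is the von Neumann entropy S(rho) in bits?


S = -p*log2(p) - (1-p)*log2(1-p)
p = 0.1080, 1-p = 0.8920
= -0.1080 * log2(0.1080) - 0.8920 * log2(0.8920)
= -(-0.3468) - (-0.1471)
= 0.4939

0.4939


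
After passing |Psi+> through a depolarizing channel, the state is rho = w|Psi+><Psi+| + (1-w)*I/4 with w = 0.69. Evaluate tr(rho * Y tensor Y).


|Psi+> = (|01> + |10>)/sqrt(2)
For the pure Bell state, <Y_A Y_B> = +1 (Bell-state Pauli correlator).
The maximally-mixed part I/4 has tr(I/4 * P tensor P) = 0 for any traceless Pauli P.
So <Y_A Y_B>_rho = w * (+1) + (1 - w) * 0
= 0.69 * (+1)
= 0.6900

0.6900


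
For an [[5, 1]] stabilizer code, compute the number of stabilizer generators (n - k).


For an [[n,k]] stabilizer code:
Number of stabilizer generators = n - k
= 5 - 1
= 4

4


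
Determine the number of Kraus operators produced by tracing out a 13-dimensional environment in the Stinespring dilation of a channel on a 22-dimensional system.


Tracing out the environment in an orthonormal basis {|i>_E} gives Kraus operators K_i = <i|_E U |0>_E.
Number of Kraus operators = dim(H_env) = d_env
= 13

13


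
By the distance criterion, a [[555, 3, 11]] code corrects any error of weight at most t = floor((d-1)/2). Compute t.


Code parameters: [[555, 3, 11]], distance d = 11.
Number of correctable errors = floor((d-1)/2)
= floor((11 - 1)/2)
= floor(10/2)
= 5

5


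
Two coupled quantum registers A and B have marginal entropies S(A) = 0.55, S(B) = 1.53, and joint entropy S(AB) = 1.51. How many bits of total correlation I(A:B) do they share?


I(A:B) = S(A) + S(B) - S(AB)
= 0.55 + 1.53 - 1.51
= 0.5700

0.5700


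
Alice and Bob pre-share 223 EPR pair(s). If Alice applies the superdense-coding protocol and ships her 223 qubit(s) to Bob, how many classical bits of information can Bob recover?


Superdense coding allows 2 classical bits per shared entangled pair.
223 pair(s) -> 2 * 223 = 446 classical bits

446


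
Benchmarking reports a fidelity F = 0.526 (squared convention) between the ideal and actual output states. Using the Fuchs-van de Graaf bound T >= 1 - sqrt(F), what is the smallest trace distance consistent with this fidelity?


Fuchs-van de Graaf (squared-fidelity convention): 1 - sqrt(F) <= T <= sqrt(1 - F).
Lower bound: T >= 1 - sqrt(F)
sqrt(F) = sqrt(0.526) = 0.7253
T >= 1 - 0.7253
T >= 0.2747

0.2747


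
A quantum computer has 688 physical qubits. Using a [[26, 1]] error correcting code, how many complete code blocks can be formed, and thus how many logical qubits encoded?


Each code block uses 26 physical qubits for 1 logical qubit(s).
Number of complete blocks = floor(688 / 26) = 26
Logical qubits = 26 * 1
= 26

26


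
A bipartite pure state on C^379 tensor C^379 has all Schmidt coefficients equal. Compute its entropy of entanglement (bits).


For a maximally entangled state in d x d:
S = log2(d) = log2(379)
= 8.5661

8.5661


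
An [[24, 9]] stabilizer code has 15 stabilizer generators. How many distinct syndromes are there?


Each stabilizer generator gives a binary (+1 or -1) measurement outcome.
With 15 independent generators:
Total syndromes = 2^15
= 32768

32768


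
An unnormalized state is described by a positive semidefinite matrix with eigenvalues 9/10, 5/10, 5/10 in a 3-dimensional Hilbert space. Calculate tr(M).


tr(M) = sum of eigenvalues
= 9/10 + 5/10 + 5/10
= 19/10
= 1.9000

1.9000


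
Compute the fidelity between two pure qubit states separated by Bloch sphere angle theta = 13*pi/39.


For states separated by angle theta on Bloch sphere:
F = cos^2(theta/2)
theta = 13*pi/39 = 1.0472
theta/2 = 0.5236
cos(theta/2) = 0.8660
F = 0.7500

0.7500


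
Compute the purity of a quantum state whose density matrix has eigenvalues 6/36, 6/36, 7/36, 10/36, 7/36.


tr(rho^2) = sum of eigenvalues squared
= (6/36)^2 + (6/36)^2 + (7/36)^2 + (10/36)^2 + (7/36)^2
= (36 + 36 + 49 + 100 + 49) / 1296
= 270/1296
= 0.2083

0.2083


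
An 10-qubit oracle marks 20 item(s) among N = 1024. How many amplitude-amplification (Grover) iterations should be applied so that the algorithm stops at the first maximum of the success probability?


After j Grover iterations the success probability is P(j) = sin^2((2j+1)*theta), where sin(theta) = sqrt(k/N).
N = 2^10 = 1024, k = 20
sin(theta) = sqrt(k/N) = 0.1397542486
theta = arcsin(sqrt(k/N)) = 0.1402132233 rad
P(j) reaches its first maximum when (2j+1)*theta is as close as possible to pi/2, i.e. j = round(pi/(4*theta) - 1/2).
pi/(4*theta) - 1/2 = 5.1015
(For comparison, the common estimate pi/4 * sqrt(N/k) = 5.6199; the exact maximiser is used here.)
Optimal iterations = 5

5


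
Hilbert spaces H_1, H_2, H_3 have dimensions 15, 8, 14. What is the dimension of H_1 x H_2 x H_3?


dim(H_1 x H_2 x H_3) = 15 * 8 * 14
= 120 * 14
= 1680

1680


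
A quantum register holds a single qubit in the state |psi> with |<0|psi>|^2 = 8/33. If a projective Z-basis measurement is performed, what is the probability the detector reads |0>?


|alpha|^2 = 8/33 = 0.2424
|beta|^2 = 1 - 8/33 = 25/33 = 0.7576
P(|0>) = |alpha|^2 = 0.2424

0.2424


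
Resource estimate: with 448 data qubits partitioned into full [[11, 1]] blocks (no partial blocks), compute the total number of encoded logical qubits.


Each code block uses 11 physical qubits for 1 logical qubit(s).
Number of complete blocks = floor(448 / 11) = 40
Logical qubits = 40 * 1
= 40

40


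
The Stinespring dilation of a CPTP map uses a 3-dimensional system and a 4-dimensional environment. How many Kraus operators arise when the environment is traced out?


Tracing out the environment in an orthonormal basis {|i>_E} gives Kraus operators K_i = <i|_E U |0>_E.
Number of Kraus operators = dim(H_env) = d_env
= 4

4


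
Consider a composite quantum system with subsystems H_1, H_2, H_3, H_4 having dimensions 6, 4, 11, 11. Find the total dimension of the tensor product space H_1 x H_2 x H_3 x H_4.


dim(H_1 x H_2 x H_3 x H_4) = 6 * 4 * 11 * 11
= 24 * 11 * 11
= 264 * 11
= 2904

2904


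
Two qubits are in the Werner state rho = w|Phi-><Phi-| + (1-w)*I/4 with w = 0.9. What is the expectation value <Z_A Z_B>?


|Phi-> = (|00> - |11>)/sqrt(2)
For the pure Bell state, <Z_A Z_B> = +1 (Bell-state Pauli correlator).
The maximally-mixed part I/4 has tr(I/4 * P tensor P) = 0 for any traceless Pauli P.
So <Z_A Z_B>_rho = w * (+1) + (1 - w) * 0
= 0.9 * (+1)
= 0.9000

0.9000


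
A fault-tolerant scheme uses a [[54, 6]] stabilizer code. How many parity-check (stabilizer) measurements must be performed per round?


For an [[n,k]] stabilizer code:
Number of stabilizer generators = n - k
= 54 - 6
= 48

48


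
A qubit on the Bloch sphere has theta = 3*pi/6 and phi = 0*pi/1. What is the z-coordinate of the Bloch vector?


theta = 1.5708, phi = 0.0000
r_z = cos(theta) = 0.0000

0.0000


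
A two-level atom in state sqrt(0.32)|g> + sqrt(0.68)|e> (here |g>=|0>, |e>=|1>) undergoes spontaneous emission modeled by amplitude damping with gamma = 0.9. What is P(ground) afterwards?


For amplitude damping with parameter gamma on state sqrt(a)|0> + sqrt(b)|1>:
alpha^2 = 0.32, beta^2 = 0.68
P(|0>) = alpha^2 + gamma * beta^2
= 0.32 + 0.9 * 0.68
= 0.32 + 0.6120
= 0.9320

0.9320


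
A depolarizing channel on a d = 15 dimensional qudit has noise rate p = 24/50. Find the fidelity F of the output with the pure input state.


F = (1-p) + p/d
= (1 - 0.4800) + 0.4800/15
= 0.5200 + 0.0320
= 0.5520

0.5520


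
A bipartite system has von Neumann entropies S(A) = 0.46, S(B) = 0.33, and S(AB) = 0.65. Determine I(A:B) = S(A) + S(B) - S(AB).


I(A:B) = S(A) + S(B) - S(AB)
= 0.46 + 0.33 - 0.65
= 0.1400

0.1400


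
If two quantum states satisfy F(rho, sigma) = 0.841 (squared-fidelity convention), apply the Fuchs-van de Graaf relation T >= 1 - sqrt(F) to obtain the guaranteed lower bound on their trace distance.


Fuchs-van de Graaf (squared-fidelity convention): 1 - sqrt(F) <= T <= sqrt(1 - F).
Lower bound: T >= 1 - sqrt(F)
sqrt(F) = sqrt(0.841) = 0.9171
T >= 1 - 0.9171
T >= 0.0829

0.0829


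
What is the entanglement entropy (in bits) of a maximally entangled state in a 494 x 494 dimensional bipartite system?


For a maximally entangled state in d x d:
S = log2(d) = log2(494)
= 8.9484

8.9484


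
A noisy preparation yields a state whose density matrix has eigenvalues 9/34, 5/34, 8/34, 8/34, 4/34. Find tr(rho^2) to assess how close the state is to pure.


tr(rho^2) = sum of eigenvalues squared
= (9/34)^2 + (5/34)^2 + (8/34)^2 + (8/34)^2 + (4/34)^2
= (81 + 25 + 64 + 64 + 16) / 1156
= 250/1156
= 0.2163

0.2163


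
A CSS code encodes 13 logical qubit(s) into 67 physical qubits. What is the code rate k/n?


Code rate R = k/n
= 13/67
= 0.1940

0.1940


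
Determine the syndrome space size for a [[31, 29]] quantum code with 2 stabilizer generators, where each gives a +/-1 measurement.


Each stabilizer generator gives a binary (+1 or -1) measurement outcome.
With 2 independent generators:
Total syndromes = 2^2
= 4

4


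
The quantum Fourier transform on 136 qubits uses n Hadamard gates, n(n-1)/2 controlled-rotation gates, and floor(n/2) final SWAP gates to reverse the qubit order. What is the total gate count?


Hadamard gates: 136
Controlled rotations: n*(n-1)/2 = 136*135/2 = 9180
SWAP gates: floor(n/2) = floor(136/2) = 68
Total = 136 + 9180 + 68
= 9384

9384


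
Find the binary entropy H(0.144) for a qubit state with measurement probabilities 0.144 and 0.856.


S = -p*log2(p) - (1-p)*log2(1-p)
p = 0.1440, 1-p = 0.8560
= -0.1440 * log2(0.1440) - 0.8560 * log2(0.8560)
= -(-0.4026) - (-0.1920)
= 0.5946

0.5946


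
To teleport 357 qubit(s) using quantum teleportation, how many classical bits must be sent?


Quantum teleportation requires 2 classical bits per qubit teleported.
357 qubit(s) -> 2 * 357 = 714 classical bits

714


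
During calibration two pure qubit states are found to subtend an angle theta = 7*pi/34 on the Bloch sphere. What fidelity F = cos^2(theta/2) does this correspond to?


For states separated by angle theta on Bloch sphere:
F = cos^2(theta/2)
theta = 7*pi/34 = 0.6468
theta/2 = 0.3234
cos(theta/2) = 0.9482
F = 0.8990

0.8990


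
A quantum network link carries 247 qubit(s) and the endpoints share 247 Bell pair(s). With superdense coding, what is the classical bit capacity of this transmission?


Superdense coding allows 2 classical bits per shared entangled pair.
247 pair(s) -> 2 * 247 = 494 classical bits

494


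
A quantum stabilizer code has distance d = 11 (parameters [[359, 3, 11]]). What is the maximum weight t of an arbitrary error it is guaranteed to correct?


Code parameters: [[359, 3, 11]], distance d = 11.
Number of correctable errors = floor((d-1)/2)
= floor((11 - 1)/2)
= floor(10/2)
= 5

5


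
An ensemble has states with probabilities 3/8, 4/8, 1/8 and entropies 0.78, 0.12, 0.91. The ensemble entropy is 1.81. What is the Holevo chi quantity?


chi = S(rho) - sum_i p_i * S(rho_i)
Weighted entropy = 3/8 * 0.78 + 4/8 * 0.12 + 1/8 * 0.91
= 0.4662
chi = 1.81 - 0.4662
= 1.3438

1.3438


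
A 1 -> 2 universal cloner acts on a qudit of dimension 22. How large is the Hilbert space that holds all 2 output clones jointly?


Output space = H^(tensor 2) where dim(H) = 22
dim = 22^2
= 484

484


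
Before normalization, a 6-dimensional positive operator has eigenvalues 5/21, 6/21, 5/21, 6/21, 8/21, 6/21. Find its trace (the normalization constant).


tr(M) = sum of eigenvalues
= 5/21 + 6/21 + 5/21 + 6/21 + 8/21 + 6/21
= 36/21
= 1.7143

1.7143


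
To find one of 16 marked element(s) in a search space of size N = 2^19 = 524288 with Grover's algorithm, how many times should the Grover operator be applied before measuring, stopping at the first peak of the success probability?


After j Grover iterations the success probability is P(j) = sin^2((2j+1)*theta), where sin(theta) = sqrt(k/N).
N = 2^19 = 524288, k = 16
sin(theta) = sqrt(k/N) = 0.005524271728
theta = arcsin(sqrt(k/N)) = 0.005524299826 rad
P(j) reaches its first maximum when (2j+1)*theta is as close as possible to pi/2, i.e. j = round(pi/(4*theta) - 1/2).
pi/(4*theta) - 1/2 = 141.6715
(For comparison, the common estimate pi/4 * sqrt(N/k) = 142.1723; the exact maximiser is used here.)
Optimal iterations = 142

142


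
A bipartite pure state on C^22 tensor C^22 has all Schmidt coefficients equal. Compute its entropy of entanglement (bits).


For a maximally entangled state in d x d:
S = log2(d) = log2(22)
= 4.4594

4.4594


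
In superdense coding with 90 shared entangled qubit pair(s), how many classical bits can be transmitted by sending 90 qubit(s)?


Superdense coding allows 2 classical bits per shared entangled pair.
90 pair(s) -> 2 * 90 = 180 classical bits

180


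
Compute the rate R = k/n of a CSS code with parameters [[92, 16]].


Code rate R = k/n
= 16/92
= 0.1739

0.1739


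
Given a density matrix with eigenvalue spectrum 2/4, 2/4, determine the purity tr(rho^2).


tr(rho^2) = sum of eigenvalues squared
= (2/4)^2 + (2/4)^2
= (4 + 4) / 16
= 8/16
= 0.5000

0.5000


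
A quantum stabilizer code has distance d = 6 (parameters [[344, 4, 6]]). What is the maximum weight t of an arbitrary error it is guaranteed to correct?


Code parameters: [[344, 4, 6]], distance d = 6.
Number of correctable errors = floor((d-1)/2)
= floor((6 - 1)/2)
= floor(5/2)
= 2

2


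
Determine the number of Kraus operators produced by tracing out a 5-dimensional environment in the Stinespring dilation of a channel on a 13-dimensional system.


Tracing out the environment in an orthonormal basis {|i>_E} gives Kraus operators K_i = <i|_E U |0>_E.
Number of Kraus operators = dim(H_env) = d_env
= 5

5


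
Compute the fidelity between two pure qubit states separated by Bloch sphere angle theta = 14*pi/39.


For states separated by angle theta on Bloch sphere:
F = cos^2(theta/2)
theta = 14*pi/39 = 1.1278
theta/2 = 0.5639
cos(theta/2) = 0.8452
F = 0.7143

0.7143


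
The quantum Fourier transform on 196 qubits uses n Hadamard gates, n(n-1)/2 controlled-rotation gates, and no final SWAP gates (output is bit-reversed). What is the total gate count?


Hadamard gates: 196
Controlled rotations: n*(n-1)/2 = 196*195/2 = 19110
SWAP gates: 0 (omitted)
Total = 196 + 19110
= 19306

19306


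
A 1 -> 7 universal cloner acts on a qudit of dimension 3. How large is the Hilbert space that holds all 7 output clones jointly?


Output space = H^(tensor 7) where dim(H) = 3
dim = 3^7
= 9 (after 2 factors)
= 27 (after 3 factors)
= 81 (after 4 factors)
= 243 (after 5 factors)
= 729 (after 6 factors)
= 2187 (after 7 factors)
= 2187

2187


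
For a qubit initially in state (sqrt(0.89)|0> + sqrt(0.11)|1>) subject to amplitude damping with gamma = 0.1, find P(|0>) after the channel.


For amplitude damping with parameter gamma on state sqrt(a)|0> + sqrt(b)|1>:
alpha^2 = 0.89, beta^2 = 0.11
P(|0>) = alpha^2 + gamma * beta^2
= 0.89 + 0.1 * 0.11
= 0.89 + 0.0110
= 0.9010

0.9010


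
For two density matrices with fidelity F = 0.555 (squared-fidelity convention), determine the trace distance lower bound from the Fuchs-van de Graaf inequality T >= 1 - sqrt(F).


Fuchs-van de Graaf (squared-fidelity convention): 1 - sqrt(F) <= T <= sqrt(1 - F).
Lower bound: T >= 1 - sqrt(F)
sqrt(F) = sqrt(0.555) = 0.7450
T >= 1 - 0.7450
T >= 0.2550

0.2550


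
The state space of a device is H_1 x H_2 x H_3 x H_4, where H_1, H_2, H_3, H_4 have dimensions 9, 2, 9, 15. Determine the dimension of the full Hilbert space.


dim(H_1 x H_2 x H_3 x H_4) = 9 * 2 * 9 * 15
= 18 * 9 * 15
= 162 * 15
= 2430

2430


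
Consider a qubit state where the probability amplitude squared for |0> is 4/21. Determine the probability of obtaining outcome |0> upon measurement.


|alpha|^2 = 4/21 = 0.1905
|beta|^2 = 1 - 4/21 = 17/21 = 0.8095
P(|0>) = |alpha|^2 = 0.1905

0.1905


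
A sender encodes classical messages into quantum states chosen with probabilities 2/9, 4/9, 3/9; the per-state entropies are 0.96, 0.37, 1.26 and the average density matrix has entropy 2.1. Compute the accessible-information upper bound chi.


chi = S(rho) - sum_i p_i * S(rho_i)
Weighted entropy = 2/9 * 0.96 + 4/9 * 0.37 + 3/9 * 1.26
= 0.7978
chi = 2.1 - 0.7978
= 1.3022

1.3022


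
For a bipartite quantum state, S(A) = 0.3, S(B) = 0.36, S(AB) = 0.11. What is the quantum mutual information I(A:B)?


I(A:B) = S(A) + S(B) - S(AB)
= 0.3 + 0.36 - 0.11
= 0.5500

0.5500


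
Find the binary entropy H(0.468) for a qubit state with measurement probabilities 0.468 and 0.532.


S = -p*log2(p) - (1-p)*log2(1-p)
p = 0.4680, 1-p = 0.5320
= -0.4680 * log2(0.4680) - 0.5320 * log2(0.5320)
= -(-0.5127) - (-0.4844)
= 0.9970

0.9970


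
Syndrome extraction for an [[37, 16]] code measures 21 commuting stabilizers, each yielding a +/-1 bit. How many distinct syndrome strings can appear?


Each stabilizer generator gives a binary (+1 or -1) measurement outcome.
With 21 independent generators:
Total syndromes = 2^21
= 2097152

2097152


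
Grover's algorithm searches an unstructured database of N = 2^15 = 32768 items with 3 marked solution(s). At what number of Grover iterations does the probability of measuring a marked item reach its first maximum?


After j Grover iterations the success probability is P(j) = sin^2((2j+1)*theta), where sin(theta) = sqrt(k/N).
N = 2^15 = 32768, k = 3
sin(theta) = sqrt(k/N) = 0.009568319308
theta = arcsin(sqrt(k/N)) = 0.009568465315 rad
P(j) reaches its first maximum when (2j+1)*theta is as close as possible to pi/2, i.e. j = round(pi/(4*theta) - 1/2).
pi/(4*theta) - 1/2 = 81.5819
(For comparison, the common estimate pi/4 * sqrt(N/k) = 82.0832; the exact maximiser is used here.)
Optimal iterations = 82

82


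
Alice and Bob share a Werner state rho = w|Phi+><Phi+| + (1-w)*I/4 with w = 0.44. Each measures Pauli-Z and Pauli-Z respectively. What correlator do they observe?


|Phi+> = (|00> + |11>)/sqrt(2)
For the pure Bell state, <Z_A Z_B> = +1 (Bell-state Pauli correlator).
The maximally-mixed part I/4 has tr(I/4 * P tensor P) = 0 for any traceless Pauli P.
So <Z_A Z_B>_rho = w * (+1) + (1 - w) * 0
= 0.44 * (+1)
= 0.4400

0.4400


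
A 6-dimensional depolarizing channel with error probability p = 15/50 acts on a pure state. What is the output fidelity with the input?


F = (1-p) + p/d
= (1 - 0.3000) + 0.3000/6
= 0.7000 + 0.0500
= 0.7500

0.7500


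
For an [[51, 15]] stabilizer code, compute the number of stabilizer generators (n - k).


For an [[n,k]] stabilizer code:
Number of stabilizer generators = n - k
= 51 - 15
= 36

36


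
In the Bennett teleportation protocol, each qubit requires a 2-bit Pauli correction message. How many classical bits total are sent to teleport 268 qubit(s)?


Quantum teleportation requires 2 classical bits per qubit teleported.
268 qubit(s) -> 2 * 268 = 536 classical bits

536


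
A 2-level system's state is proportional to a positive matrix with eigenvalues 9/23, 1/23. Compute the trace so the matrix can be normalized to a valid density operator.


tr(M) = sum of eigenvalues
= 9/23 + 1/23
= 10/23
= 0.4348

0.4348


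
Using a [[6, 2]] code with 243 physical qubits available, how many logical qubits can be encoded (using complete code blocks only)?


Each code block uses 6 physical qubits for 2 logical qubit(s).
Number of complete blocks = floor(243 / 6) = 40
Logical qubits = 40 * 2
= 80

80


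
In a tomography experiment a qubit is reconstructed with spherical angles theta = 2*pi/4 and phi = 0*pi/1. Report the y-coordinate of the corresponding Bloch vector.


theta = 1.5708, phi = 0.0000
r_y = sin(theta)*sin(phi) = 1.0000 * 0.0000
r_y = 0.0000

0.0000


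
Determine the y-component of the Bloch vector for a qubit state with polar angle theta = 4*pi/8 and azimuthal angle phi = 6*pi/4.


theta = 1.5708, phi = 4.7124
r_y = sin(theta)*sin(phi) = 1.0000 * -1.0000
r_y = -1.0000

-1.0000


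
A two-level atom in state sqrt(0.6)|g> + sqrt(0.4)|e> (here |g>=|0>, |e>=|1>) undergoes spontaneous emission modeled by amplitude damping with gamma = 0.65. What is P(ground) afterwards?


For amplitude damping with parameter gamma on state sqrt(a)|0> + sqrt(b)|1>:
alpha^2 = 0.6, beta^2 = 0.4
P(|0>) = alpha^2 + gamma * beta^2
= 0.6 + 0.65 * 0.4
= 0.6 + 0.2600
= 0.8600

0.8600


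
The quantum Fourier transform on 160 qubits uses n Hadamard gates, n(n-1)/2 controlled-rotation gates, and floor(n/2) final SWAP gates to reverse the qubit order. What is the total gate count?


Hadamard gates: 160
Controlled rotations: n*(n-1)/2 = 160*159/2 = 12720
SWAP gates: floor(n/2) = floor(160/2) = 80
Total = 160 + 12720 + 80
= 12960

12960


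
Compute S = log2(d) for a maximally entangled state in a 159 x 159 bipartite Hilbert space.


For a maximally entangled state in d x d:
S = log2(d) = log2(159)
= 7.3129

7.3129


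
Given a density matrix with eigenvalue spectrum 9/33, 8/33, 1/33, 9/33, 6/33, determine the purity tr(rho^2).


tr(rho^2) = sum of eigenvalues squared
= (9/33)^2 + (8/33)^2 + (1/33)^2 + (9/33)^2 + (6/33)^2
= (81 + 64 + 1 + 81 + 36) / 1089
= 263/1089
= 0.2415

0.2415


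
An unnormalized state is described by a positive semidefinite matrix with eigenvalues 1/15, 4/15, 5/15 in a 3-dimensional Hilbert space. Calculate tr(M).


tr(M) = sum of eigenvalues
= 1/15 + 4/15 + 5/15
= 10/15
= 0.6667

0.6667


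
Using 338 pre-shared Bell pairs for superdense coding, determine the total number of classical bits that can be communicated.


Superdense coding allows 2 classical bits per shared entangled pair.
338 pair(s) -> 2 * 338 = 676 classical bits

676


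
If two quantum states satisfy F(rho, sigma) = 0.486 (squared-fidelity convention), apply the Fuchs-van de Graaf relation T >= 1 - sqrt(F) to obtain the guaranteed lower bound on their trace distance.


Fuchs-van de Graaf (squared-fidelity convention): 1 - sqrt(F) <= T <= sqrt(1 - F).
Lower bound: T >= 1 - sqrt(F)
sqrt(F) = sqrt(0.486) = 0.6971
T >= 1 - 0.6971
T >= 0.3029

0.3029


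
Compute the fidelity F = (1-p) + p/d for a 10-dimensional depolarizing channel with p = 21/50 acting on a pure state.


F = (1-p) + p/d
= (1 - 0.4200) + 0.4200/10
= 0.5800 + 0.0420
= 0.6220

0.6220


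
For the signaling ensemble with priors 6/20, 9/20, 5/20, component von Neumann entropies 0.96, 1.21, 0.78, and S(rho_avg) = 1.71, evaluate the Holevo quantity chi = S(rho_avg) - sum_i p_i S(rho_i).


chi = S(rho) - sum_i p_i * S(rho_i)
Weighted entropy = 6/20 * 0.96 + 9/20 * 1.21 + 5/20 * 0.78
= 1.0275
chi = 1.71 - 1.0275
= 0.6825

0.6825


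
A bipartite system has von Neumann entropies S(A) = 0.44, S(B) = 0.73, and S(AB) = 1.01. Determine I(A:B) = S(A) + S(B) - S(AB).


I(A:B) = S(A) + S(B) - S(AB)
= 0.44 + 0.73 - 1.01
= 0.1600

0.1600


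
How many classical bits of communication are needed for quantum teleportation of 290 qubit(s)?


Quantum teleportation requires 2 classical bits per qubit teleported.
290 qubit(s) -> 2 * 290 = 580 classical bits

580


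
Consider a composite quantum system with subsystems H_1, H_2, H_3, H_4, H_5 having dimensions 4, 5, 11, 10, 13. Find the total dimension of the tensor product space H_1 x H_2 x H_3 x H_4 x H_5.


dim(H_1 x H_2 x H_3 x H_4 x H_5) = 4 * 5 * 11 * 10 * 13
= 20 * 11 * 10 * 13
= 220 * 10 * 13
= 2200 * 13
= 28600

28600


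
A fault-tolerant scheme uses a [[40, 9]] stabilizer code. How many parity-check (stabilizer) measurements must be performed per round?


For an [[n,k]] stabilizer code:
Number of stabilizer generators = n - k
= 40 - 9
= 31

31


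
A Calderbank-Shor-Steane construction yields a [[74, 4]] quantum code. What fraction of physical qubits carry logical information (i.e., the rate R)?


Code rate R = k/n
= 4/74
= 0.0541

0.0541


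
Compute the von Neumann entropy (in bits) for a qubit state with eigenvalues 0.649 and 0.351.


S = -p*log2(p) - (1-p)*log2(1-p)
p = 0.6490, 1-p = 0.3510
= -0.6490 * log2(0.6490) - 0.3510 * log2(0.3510)
= -(-0.4048) - (-0.5302)
= 0.9350

0.9350


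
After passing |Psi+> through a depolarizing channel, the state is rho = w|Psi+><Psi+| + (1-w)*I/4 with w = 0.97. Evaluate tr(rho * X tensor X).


|Psi+> = (|01> + |10>)/sqrt(2)
For the pure Bell state, <X_A X_B> = +1 (Bell-state Pauli correlator).
The maximally-mixed part I/4 has tr(I/4 * P tensor P) = 0 for any traceless Pauli P.
So <X_A X_B>_rho = w * (+1) + (1 - w) * 0
= 0.97 * (+1)
= 0.9700

0.9700


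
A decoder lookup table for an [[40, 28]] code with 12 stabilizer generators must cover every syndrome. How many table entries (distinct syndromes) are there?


Each stabilizer generator gives a binary (+1 or -1) measurement outcome.
With 12 independent generators:
Total syndromes = 2^12
= 4096

4096


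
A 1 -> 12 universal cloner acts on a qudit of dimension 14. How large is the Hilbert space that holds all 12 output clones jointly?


Output space = H^(tensor 12) where dim(H) = 14
dim = 14^12
= 196 (after 2 factors)
= 2744 (after 3 factors)
= 38416 (after 4 factors)
= 537824 (after 5 factors)
= 7529536 (after 6 factors)
= 105413504 (after 7 factors)
= 1475789056 (after 8 factors)
= 20661046784 (after 9 factors)
= 289254654976 (after 10 factors)
= 4049565169664 (after 11 factors)
= 56693912375296 (after 12 factors)
= 56693912375296

56693912375296


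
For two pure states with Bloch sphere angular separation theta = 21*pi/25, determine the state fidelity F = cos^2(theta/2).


For states separated by angle theta on Bloch sphere:
F = cos^2(theta/2)
theta = 21*pi/25 = 2.6389
theta/2 = 1.3195
cos(theta/2) = 0.2487
F = 0.0618

0.0618


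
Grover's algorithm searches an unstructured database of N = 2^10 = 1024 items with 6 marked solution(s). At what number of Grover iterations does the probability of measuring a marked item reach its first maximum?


After j Grover iterations the success probability is P(j) = sin^2((2j+1)*theta), where sin(theta) = sqrt(k/N).
N = 2^10 = 1024, k = 6
sin(theta) = sqrt(k/N) = 0.07654655446
theta = arcsin(sqrt(k/N)) = 0.07662150475 rad
P(j) reaches its first maximum when (2j+1)*theta is as close as possible to pi/2, i.e. j = round(pi/(4*theta) - 1/2).
pi/(4*theta) - 1/2 = 9.7504
(For comparison, the common estimate pi/4 * sqrt(N/k) = 10.2604; the exact maximiser is used here.)
Optimal iterations = 10

10


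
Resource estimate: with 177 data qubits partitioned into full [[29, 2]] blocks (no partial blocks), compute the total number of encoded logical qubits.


Each code block uses 29 physical qubits for 2 logical qubit(s).
Number of complete blocks = floor(177 / 29) = 6
Logical qubits = 6 * 2
= 12

12


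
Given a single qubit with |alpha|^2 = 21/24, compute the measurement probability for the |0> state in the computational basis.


|alpha|^2 = 21/24 = 0.8750
|beta|^2 = 1 - 21/24 = 3/24 = 0.1250
P(|0>) = |alpha|^2 = 0.8750

0.8750


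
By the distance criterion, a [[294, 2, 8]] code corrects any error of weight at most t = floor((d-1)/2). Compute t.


Code parameters: [[294, 2, 8]], distance d = 8.
Number of correctable errors = floor((d-1)/2)
= floor((8 - 1)/2)
= floor(7/2)
= 3

3


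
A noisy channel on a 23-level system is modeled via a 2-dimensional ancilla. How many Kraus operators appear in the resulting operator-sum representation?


Tracing out the environment in an orthonormal basis {|i>_E} gives Kraus operators K_i = <i|_E U |0>_E.
Number of Kraus operators = dim(H_env) = d_env
= 2

2


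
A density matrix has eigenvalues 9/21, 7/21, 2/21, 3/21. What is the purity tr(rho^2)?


tr(rho^2) = sum of eigenvalues squared
= (9/21)^2 + (7/21)^2 + (2/21)^2 + (3/21)^2
= (81 + 49 + 4 + 9) / 441
= 143/441
= 0.3243

0.3243


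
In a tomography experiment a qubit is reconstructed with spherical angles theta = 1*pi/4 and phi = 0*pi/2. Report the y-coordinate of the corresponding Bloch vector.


theta = 0.7854, phi = 0.0000
r_y = sin(theta)*sin(phi) = 0.7071 * 0.0000
r_y = 0.0000

0.0000


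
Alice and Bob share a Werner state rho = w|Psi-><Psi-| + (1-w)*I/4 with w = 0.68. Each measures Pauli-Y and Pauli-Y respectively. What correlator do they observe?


|Psi-> = (|01> - |10>)/sqrt(2)
For the pure Bell state, <Y_A Y_B> = -1 (Bell-state Pauli correlator).
The maximally-mixed part I/4 has tr(I/4 * P tensor P) = 0 for any traceless Pauli P.
So <Y_A Y_B>_rho = w * (-1) + (1 - w) * 0
= 0.68 * (-1)
= -0.6800

-0.6800


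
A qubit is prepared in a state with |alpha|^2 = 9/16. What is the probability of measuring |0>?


|alpha|^2 = 9/16 = 0.5625
|beta|^2 = 1 - 9/16 = 7/16 = 0.4375
P(|0>) = |alpha|^2 = 0.5625

0.5625


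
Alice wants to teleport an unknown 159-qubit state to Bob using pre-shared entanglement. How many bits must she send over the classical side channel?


Quantum teleportation requires 2 classical bits per qubit teleported.
159 qubit(s) -> 2 * 159 = 318 classical bits

318


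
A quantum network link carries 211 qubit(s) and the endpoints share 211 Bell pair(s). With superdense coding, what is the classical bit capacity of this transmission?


Superdense coding allows 2 classical bits per shared entangled pair.
211 pair(s) -> 2 * 211 = 422 classical bits

422


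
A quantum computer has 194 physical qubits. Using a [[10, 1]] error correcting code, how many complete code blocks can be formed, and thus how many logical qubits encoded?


Each code block uses 10 physical qubits for 1 logical qubit(s).
Number of complete blocks = floor(194 / 10) = 19
Logical qubits = 19 * 1
= 19

19


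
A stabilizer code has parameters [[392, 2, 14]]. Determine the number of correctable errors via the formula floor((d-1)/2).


Code parameters: [[392, 2, 14]], distance d = 14.
Number of correctable errors = floor((d-1)/2)
= floor((14 - 1)/2)
= floor(13/2)
= 6

6


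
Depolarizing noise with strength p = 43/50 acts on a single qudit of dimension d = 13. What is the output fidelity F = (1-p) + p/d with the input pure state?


F = (1-p) + p/d
= (1 - 0.8600) + 0.8600/13
= 0.1400 + 0.0662
= 0.2062

0.2062


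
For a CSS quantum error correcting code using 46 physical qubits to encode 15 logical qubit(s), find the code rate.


Code rate R = k/n
= 15/46
= 0.3261

0.3261


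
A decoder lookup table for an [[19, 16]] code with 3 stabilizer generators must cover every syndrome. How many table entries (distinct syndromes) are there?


Each stabilizer generator gives a binary (+1 or -1) measurement outcome.
With 3 independent generators:
Total syndromes = 2^3
= 8

8


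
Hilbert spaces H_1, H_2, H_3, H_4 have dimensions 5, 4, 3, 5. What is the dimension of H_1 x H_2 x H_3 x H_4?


dim(H_1 x H_2 x H_3 x H_4) = 5 * 4 * 3 * 5
= 20 * 3 * 5
= 60 * 5
= 300

300


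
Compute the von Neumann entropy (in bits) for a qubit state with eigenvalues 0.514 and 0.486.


S = -p*log2(p) - (1-p)*log2(1-p)
p = 0.5140, 1-p = 0.4860
= -0.5140 * log2(0.5140) - 0.4860 * log2(0.4860)
= -(-0.4935) - (-0.5059)
= 0.9994

0.9994


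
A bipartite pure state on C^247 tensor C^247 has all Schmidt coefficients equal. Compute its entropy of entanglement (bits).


For a maximally entangled state in d x d:
S = log2(d) = log2(247)
= 7.9484

7.9484


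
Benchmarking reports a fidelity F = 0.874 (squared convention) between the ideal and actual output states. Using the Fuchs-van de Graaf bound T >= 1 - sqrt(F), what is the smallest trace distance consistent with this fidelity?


Fuchs-van de Graaf (squared-fidelity convention): 1 - sqrt(F) <= T <= sqrt(1 - F).
Lower bound: T >= 1 - sqrt(F)
sqrt(F) = sqrt(0.874) = 0.9349
T >= 1 - 0.9349
T >= 0.0651

0.0651


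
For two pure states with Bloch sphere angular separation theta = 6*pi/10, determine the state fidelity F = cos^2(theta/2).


For states separated by angle theta on Bloch sphere:
F = cos^2(theta/2)
theta = 6*pi/10 = 1.8850
theta/2 = 0.9425
cos(theta/2) = 0.5878
F = 0.3455

0.3455
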